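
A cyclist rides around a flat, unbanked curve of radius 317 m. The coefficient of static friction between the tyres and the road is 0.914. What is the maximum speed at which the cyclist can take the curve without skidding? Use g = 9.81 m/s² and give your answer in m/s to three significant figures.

The only inward force on a level bend is static friction, so at the limit f_s = μ_s N = μ_s m g = m v²/r.
Mass cancels: v_max = √(μ_s g r) = √(0.914 × 9.81 × 317) = √2842 = 53.31 m/s.

53.3 m/s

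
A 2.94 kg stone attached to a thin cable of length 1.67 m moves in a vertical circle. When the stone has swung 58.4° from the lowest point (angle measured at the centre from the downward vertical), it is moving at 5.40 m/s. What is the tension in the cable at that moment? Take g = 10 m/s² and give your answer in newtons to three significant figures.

Take the radial direction toward the centre of the circle as positive. The component of the weight along the string toward the centre is −mg cos φ (φ measured from the bottom), so Newton's second law along the string gives T − mg cos φ = m v²/r.
cos 58.4° = 0.5240, so T = m(v²/r + g cos φ) = 2.94 × ((5.40)²/1.67 + 10.0 × 0.5240) = 2.94 × (17.46 + (5.240)) = 2.94 × 22.70 = 66.74 N.

66.7 N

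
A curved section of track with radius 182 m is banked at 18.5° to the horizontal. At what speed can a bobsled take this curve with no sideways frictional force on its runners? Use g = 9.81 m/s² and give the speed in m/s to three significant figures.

24.4 m/s

On a frictionless banked curve, N sinθ = mv²/r and N cosθ = mg, so tanθ = v²/(rg).
v = √(r g tanθ) = √(182 × 9.81 × tan 18.5°) = √(182 × 9.81 × 0.3346) = √597.4 = 24.44 m/s.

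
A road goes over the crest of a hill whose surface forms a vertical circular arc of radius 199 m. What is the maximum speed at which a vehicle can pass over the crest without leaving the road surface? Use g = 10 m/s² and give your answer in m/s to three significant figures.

44.6 m/s

At the crest the centre of the circle is below the vehicle, so the net downward (centripetal) force is mg − N = mv²/r.
The vehicle leaves the road when N → 0, giving v_max = √(g r) = √(10.0 × 199) = 44.61 m/s.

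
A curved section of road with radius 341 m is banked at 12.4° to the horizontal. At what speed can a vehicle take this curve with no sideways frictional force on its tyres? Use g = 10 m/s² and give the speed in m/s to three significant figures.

27.4 m/s

On a frictionless banked curve, N sinθ = mv²/r and N cosθ = mg, so tanθ = v²/(rg).
v = √(r g tanθ) = √(341 × 10.0 × tan 12.4°) = √(341 × 10.0 × 0.2199) = √749.7 = 27.38 m/s.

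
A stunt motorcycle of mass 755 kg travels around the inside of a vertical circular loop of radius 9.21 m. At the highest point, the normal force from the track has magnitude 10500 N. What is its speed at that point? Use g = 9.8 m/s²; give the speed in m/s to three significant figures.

14.8 m/s

At the top, N + mg = mv²/r, so v = √(r(N/m + g)) = √(9.21 × (10500/755 + 9.8)) = √(9.21 × 23.71) = √218.3 = 14.78 m/s.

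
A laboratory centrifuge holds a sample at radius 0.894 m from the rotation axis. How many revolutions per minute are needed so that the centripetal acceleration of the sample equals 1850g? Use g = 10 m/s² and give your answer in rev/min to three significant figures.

Require ω²r = 1850g, so ω = √(1850 × 10.0/0.894) = 143.9 rad/s.
In rev/min: ω × 60/(2π) = 143.9 × 60/(2π) = 1374 rev/min.

1370 rev/min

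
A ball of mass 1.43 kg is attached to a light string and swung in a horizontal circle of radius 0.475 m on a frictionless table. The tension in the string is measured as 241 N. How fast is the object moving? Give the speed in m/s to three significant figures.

T = m v²/r ⇒ v = √(T r / m) = √(241 × 0.475 / 1.43) = √80.05 = 8.947 m/s.

8.95 m/s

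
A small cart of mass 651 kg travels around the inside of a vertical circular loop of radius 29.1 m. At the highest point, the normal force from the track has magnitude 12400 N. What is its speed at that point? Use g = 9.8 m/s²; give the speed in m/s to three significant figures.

29.0 m/s

At the top, N + mg = mv²/r, so v = √(r(N/m + g)) = √(29.1 × (12400/651 + 9.8)) = √(29.1 × 28.85) = √839.5 = 28.97 m/s.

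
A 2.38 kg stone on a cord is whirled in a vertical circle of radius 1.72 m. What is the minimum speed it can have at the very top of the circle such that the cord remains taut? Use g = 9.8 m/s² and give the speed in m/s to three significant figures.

4.11 m/s

At the highest point the centre is directly below, so both the weight and T act inward: T + mg = mv²/r.
At minimum speed T → 0, so mg = mv_min²/r ⇒ v_min = √(g r) = √(9.8 × 1.72) = 4.106 m/s.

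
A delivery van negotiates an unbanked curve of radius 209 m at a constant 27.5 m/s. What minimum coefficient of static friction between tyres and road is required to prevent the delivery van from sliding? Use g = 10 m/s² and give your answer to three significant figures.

0.362

Friction provides the centripetal force: μ_s m g = m v²/r, so μ_s = v²/(g r) = (27.50)²/(10.0 × 209) = 756.2/2090 = 0.3618.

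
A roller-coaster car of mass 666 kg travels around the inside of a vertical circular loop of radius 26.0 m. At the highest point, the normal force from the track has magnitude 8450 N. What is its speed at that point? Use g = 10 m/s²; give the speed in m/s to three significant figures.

24.3 m/s

At the top, N + mg = mv²/r, so v = √(r(N/m + g)) = √(26.0 × (8450/666 + 10.0)) = √(26.0 × 22.69) = √589.9 = 24.29 m/s.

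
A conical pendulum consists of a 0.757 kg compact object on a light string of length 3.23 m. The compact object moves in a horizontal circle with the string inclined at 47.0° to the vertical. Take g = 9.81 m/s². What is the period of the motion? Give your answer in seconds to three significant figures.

2.98 s

r = L sinθ = 2.362 m. From T sinθ = mω²r and T cosθ = mg: tanθ = ω²r/g, so ω² = g tanθ / r = g/(L cosθ).
ω = √(g/(L cosθ)) = √(9.81/(3.23 × 0.6820)) = √4.453 = 2.110 rad/s.
Period = 2π/ω = 2.977 s.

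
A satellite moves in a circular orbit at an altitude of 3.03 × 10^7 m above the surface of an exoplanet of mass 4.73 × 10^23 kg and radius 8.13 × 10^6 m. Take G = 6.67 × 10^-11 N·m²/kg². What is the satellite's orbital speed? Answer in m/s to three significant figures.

Orbital radius r = R + h = 8.13 × 10^6 + 3.03 × 10^7 = 3.843 × 10^7 m.
Gravity supplies the centripetal force: G M m / r² = m v² / r, so v = √(GM/r).
v = √(6.67 × 10^-11 × 4.73 × 10^23 / 3.843 × 10^7) = √(820900) = 906.1 m/s.

906 m/s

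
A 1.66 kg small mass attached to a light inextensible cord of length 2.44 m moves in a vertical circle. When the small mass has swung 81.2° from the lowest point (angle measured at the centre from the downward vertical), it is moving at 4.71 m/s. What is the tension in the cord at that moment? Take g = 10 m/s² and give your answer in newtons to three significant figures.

17.6 N

Take the radial direction toward the centre of the circle as positive. The component of the weight along the string toward the centre is −mg cos φ (φ measured from the bottom), so Newton's second law along the string gives T − mg cos φ = m v²/r.
cos 81.2° = 0.1530, so T = m(v²/r + g cos φ) = 1.66 × ((4.71)²/2.44 + 10.0 × 0.1530) = 1.66 × (9.092 + (1.530)) = 1.66 × 10.62 = 17.63 N.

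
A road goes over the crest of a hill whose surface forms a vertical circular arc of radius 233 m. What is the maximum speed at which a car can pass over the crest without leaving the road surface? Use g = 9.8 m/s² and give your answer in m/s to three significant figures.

47.8 m/s

At the crest the centre of the circle is below the car, so the net downward (centripetal) force is mg − N = mv²/r.
The car leaves the road when N → 0, giving v_max = √(g r) = √(9.8 × 233) = 47.78 m/s.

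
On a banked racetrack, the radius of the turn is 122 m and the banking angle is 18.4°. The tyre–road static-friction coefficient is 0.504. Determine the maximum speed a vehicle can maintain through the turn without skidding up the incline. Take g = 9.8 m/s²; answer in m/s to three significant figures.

At the maximum speed, friction acts down the slope at its limiting value f = μN. Radially (horizontal, toward centre): N sinθ + μN cosθ = mv²/r. Vertically: N cosθ − μN sinθ = mg.
Dividing: v² = r g (sinθ + μcosθ)/(cosθ − μsinθ).
sinθ + μcosθ = 0.3156 + 0.504×0.9489 = 0.7939; cosθ − μsinθ = 0.9489 − 0.504×0.3156 = 0.7898.
v² = 122 × 9.8 × 0.7939/0.7898 = 1202 m²/s², so v = 34.67 m/s.

34.7 m/s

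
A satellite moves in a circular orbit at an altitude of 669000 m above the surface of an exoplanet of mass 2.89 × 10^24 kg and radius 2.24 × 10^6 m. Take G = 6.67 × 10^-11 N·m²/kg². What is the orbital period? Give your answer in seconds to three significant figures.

2250 s

r = R + h = 2.24 × 10^6 + 669000 = 2.909 × 10^6 m. Gravity provides the centripetal force: G M m / r² = m v² / r ⇒ v = √(GM/r) = 8140 m/s.
T = 2πr/v = 2π × 2.909 × 10^6 / 8140 = 2245 s.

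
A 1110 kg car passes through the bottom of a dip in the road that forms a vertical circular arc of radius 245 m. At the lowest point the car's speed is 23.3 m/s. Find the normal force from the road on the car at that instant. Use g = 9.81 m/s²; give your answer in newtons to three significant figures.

At the lowest point, N points up (toward the centre) and the weight mg points down (away from the centre), so the net inward force is N − mg = mv²/r.
N = m(v²/r + g) = 1110 × ((23.3)²/245 + 9.81) = 1110 × (2.216 + 9.81) = 1110 × 12.03 = 13350 N.

13300 N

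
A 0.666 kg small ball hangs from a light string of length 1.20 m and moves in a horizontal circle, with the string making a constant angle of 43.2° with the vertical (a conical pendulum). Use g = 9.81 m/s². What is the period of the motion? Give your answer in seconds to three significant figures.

r = L sinθ = 0.8215 m. From T sinθ = mω²r and T cosθ = mg: tanθ = ω²r/g, so ω² = g tanθ / r = g/(L cosθ).
ω = √(g/(L cosθ)) = √(9.81/(1.20 × 0.7290)) = √11.21 = 3.349 rad/s.
Period = 2π/ω = 1.876 s.

1.88 s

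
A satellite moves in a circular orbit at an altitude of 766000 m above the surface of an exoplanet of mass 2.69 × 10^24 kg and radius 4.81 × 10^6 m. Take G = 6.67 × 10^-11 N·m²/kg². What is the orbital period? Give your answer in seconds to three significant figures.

6180 s

r = R + h = 4.81 × 10^6 + 766000 = 5.576 × 10^6 m. Gravity provides the centripetal force: G M m / r² = m v² / r ⇒ v = √(GM/r) = 5673 m/s.
T = 2πr/v = 2π × 5.576 × 10^6 / 5673 = 6176 s.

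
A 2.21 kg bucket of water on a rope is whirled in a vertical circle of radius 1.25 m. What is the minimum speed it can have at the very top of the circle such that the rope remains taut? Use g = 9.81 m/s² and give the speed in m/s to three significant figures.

3.50 m/s

At the highest point the centre is directly below, so both the weight and T act inward: T + mg = mv²/r.
At minimum speed T → 0, so mg = mv_min²/r ⇒ v_min = √(g r) = √(9.81 × 1.25) = 3.502 m/s.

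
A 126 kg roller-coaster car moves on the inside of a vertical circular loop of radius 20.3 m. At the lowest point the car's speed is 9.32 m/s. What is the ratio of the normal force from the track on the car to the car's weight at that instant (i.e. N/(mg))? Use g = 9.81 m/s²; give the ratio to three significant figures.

At the bottom, N − mg = mv²/r, so N = m(v²/r + g) and N/(mg) = v²/(rg) + 1 = (9.32)²/(20.3 × 9.81) + 1 = 0.4362 + 1 = 1.436.

1.44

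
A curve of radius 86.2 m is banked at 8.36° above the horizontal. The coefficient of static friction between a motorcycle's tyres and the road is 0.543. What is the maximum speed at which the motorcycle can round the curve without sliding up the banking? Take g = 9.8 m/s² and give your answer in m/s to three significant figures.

25.2 m/s

At the maximum speed, friction acts down the slope at its limiting value f = μN. Radially (horizontal, toward centre): N sinθ + μN cosθ = mv²/r. Vertically: N cosθ − μN sinθ = mg.
Dividing: v² = r g (sinθ + μcosθ)/(cosθ − μsinθ).
sinθ + μcosθ = 0.1454 + 0.543×0.9894 = 0.6826; cosθ − μsinθ = 0.9894 − 0.543×0.1454 = 0.9104.
v² = 86.2 × 9.8 × 0.6826/0.9104 = 633.4 m²/s², so v = 25.17 m/s.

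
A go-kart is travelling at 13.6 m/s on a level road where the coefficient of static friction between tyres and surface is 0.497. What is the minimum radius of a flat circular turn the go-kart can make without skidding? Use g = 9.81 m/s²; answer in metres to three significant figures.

37.9 m

At the limit, μ_s m g = m v²/r, so r_min = v²/(μ_s g) = (13.6)²/(0.497 × 9.81) = 185.0/4.876 = 37.94 m.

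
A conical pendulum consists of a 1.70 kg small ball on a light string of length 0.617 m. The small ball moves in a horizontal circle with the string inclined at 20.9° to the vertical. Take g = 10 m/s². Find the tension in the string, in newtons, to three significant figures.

Vertically the bob has no acceleration, so T cosθ = mg.
T = mg/cosθ = 1.70 × 10.0 / cos 20.9° = 17.00/0.9342 = 18.20 N.

18.2 N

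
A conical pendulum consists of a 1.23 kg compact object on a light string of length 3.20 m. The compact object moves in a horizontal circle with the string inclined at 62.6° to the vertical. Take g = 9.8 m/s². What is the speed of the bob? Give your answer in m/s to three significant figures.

The radius of the circle is r = L sinθ = 3.20 × sin 62.6° = 2.841 m.
Horizontally T sinθ = mv²/r and vertically T cosθ = mg, so tanθ = v²/(rg).
v = √(r g tanθ) = √(2.841 × 9.8 × 1.929) = √53.71 = 7.329 m/s.

7.33 m/s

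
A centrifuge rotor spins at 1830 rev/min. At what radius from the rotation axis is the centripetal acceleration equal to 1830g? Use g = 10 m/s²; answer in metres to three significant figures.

ω = 1830 rev/min × 2π/60 = 191.6 rad/s.
a_c = ω²r = 1830g ⇒ r = 1830 × 10.0 / (191.6)² = 18300/36720 = 0.4983 m.

0.498 m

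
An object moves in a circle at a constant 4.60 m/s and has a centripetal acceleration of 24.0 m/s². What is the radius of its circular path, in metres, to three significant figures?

a_c = v²/r ⇒ r = v²/a_c = (4.60)²/24.0 = 21.16/24.0 = 0.8817 m.

0.882 m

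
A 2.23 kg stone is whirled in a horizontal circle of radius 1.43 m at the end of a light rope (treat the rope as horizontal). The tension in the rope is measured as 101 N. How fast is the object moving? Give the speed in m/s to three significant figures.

T = m v²/r ⇒ v = √(T r / m) = √(101 × 1.43 / 2.23) = √64.77 = 8.048 m/s.

8.05 m/s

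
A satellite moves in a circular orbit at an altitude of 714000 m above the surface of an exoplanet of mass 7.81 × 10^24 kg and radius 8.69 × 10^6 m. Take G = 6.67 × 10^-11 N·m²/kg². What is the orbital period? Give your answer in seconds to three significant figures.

r = R + h = 8.69 × 10^6 + 714000 = 9.404 × 10^6 m. Gravity provides the centripetal force: G M m / r² = m v² / r ⇒ v = √(GM/r) = 7443 m/s.
T = 2πr/v = 2π × 9.404 × 10^6 / 7443 = 7939 s.

7940 s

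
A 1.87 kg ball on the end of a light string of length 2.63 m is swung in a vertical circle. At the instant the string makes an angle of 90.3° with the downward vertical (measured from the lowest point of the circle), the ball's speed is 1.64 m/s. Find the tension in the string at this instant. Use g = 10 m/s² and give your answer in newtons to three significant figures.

Take the radial direction toward the centre of the circle as positive. The component of the weight along the string toward the centre is −mg cos φ (φ measured from the bottom), so Newton's second law along the string gives T − mg cos φ = m v²/r.
cos 90.3° = -0.005236, so T = m(v²/r + g cos φ) = 1.87 × ((1.64)²/2.63 + 10.0 × -0.005236) = 1.87 × (1.023 + (-0.05236)) = 1.87 × 0.9703 = 1.814 N.

1.81 N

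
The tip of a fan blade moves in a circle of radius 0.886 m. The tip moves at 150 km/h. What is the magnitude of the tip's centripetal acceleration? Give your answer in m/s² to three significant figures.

1960 m/s²

v = 150 km/h = 150/3.6 = 41.67 m/s.
a_c = v²/r = (41.67)²/0.886 = 1736/0.886 = 1959 m/s².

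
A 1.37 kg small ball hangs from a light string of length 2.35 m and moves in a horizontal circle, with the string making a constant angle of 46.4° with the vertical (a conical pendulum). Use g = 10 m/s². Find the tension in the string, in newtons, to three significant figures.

Vertically the bob has no acceleration, so T cosθ = mg.
T = mg/cosθ = 1.37 × 10.0 / cos 46.4° = 13.70/0.6896 = 19.87 N.

19.9 N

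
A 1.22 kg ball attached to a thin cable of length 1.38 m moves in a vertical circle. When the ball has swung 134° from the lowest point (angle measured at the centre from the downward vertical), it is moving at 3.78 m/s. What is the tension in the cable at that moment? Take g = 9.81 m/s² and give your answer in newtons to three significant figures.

Take the radial direction toward the centre of the circle as positive. The component of the weight along the string toward the centre is −mg cos φ (φ measured from the bottom), so Newton's second law along the string gives T − mg cos φ = m v²/r.
cos 134° = -0.6947, so T = m(v²/r + g cos φ) = 1.22 × ((3.78)²/1.38 + 9.81 × -0.6947) = 1.22 × (10.35 + (-6.815)) = 1.22 × 3.539 = 4.318 N.

4.32 N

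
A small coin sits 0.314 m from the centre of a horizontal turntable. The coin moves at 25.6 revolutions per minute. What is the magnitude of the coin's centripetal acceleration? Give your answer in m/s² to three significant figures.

2.26 m/s²

ω = 25.6 rev/min × 2π/60 = 2.681 rad/s, so v = ωr = 2.681 × 0.314 = 0.8418 m/s.
a_c = v²/r = (0.8418)²/0.314 = 0.7086/0.314 = 2.257 m/s².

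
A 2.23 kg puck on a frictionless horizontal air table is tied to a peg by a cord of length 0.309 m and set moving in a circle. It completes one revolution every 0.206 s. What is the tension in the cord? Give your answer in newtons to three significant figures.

v = 2πr/T = 2π × 0.309/0.206 = 9.425 m/s.
The tension is the only horizontal force, so it supplies the full centripetal force: T = m v²/r = 2.23 × (9.425)²/0.309 = 2.23 × 88.83/0.309 = 641.0 N.

641 N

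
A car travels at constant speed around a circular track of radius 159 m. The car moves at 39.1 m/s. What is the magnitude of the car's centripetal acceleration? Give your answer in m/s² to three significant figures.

a_c = v²/r = (39.10)²/159 = 1529/159 = 9.615 m/s².

9.62 m/s²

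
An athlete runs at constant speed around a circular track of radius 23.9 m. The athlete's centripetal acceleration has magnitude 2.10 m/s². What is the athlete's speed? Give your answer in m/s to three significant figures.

7.08 m/s

a_c = v²/r ⇒ v = √(a_c · r) = √(2.10 × 23.9) = √50.19 = 7.084 m/s.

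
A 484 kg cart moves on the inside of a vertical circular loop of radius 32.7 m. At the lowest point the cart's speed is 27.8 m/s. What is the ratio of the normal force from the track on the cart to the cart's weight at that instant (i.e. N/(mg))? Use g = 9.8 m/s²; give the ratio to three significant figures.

3.41

At the bottom, N − mg = mv²/r, so N = m(v²/r + g) and N/(mg) = v²/(rg) + 1 = (27.8)²/(32.7 × 9.8) + 1 = 2.412 + 1 = 3.412.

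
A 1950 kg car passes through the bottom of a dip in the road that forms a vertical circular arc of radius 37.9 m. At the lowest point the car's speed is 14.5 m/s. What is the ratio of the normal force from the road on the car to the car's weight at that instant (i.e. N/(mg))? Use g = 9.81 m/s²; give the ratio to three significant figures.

At the bottom, N − mg = mv²/r, so N = m(v²/r + g) and N/(mg) = v²/(rg) + 1 = (14.5)²/(37.9 × 9.81) + 1 = 0.5655 + 1 = 1.565.

1.57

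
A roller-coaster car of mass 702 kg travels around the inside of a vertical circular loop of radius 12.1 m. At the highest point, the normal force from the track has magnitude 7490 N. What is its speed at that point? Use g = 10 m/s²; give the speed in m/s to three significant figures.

15.8 m/s

At the top, N + mg = mv²/r, so v = √(r(N/m + g)) = √(12.1 × (7490/702 + 10.0)) = √(12.1 × 20.67) = √250.1 = 15.81 m/s.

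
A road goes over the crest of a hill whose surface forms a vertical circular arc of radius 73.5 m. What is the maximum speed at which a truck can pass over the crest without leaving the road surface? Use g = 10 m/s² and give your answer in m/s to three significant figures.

At the crest the centre of the circle is below the truck, so the net downward (centripetal) force is mg − N = mv²/r.
The truck leaves the road when N → 0, giving v_max = √(g r) = √(10.0 × 73.5) = 27.11 m/s.

27.1 m/s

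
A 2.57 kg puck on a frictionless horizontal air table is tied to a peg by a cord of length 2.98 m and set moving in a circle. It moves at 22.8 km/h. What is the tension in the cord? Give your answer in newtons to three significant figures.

v = 22.8 km/h = 22.8/3.6 = 6.333 m/s.
The tension is the only horizontal force, so it supplies the full centripetal force: T = m v²/r = 2.57 × (6.333)²/2.98 = 2.57 × 40.11/2.98 = 34.59 N.

34.6 N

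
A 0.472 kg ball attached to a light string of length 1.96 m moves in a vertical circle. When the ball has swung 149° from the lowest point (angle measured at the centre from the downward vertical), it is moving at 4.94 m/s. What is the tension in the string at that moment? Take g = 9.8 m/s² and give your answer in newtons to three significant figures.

1.91 N

Take the radial direction toward the centre of the circle as positive. The component of the weight along the string toward the centre is −mg cos φ (φ measured from the bottom), so Newton's second law along the string gives T − mg cos φ = m v²/r.
cos 149° = -0.8572, so T = m(v²/r + g cos φ) = 0.472 × ((4.94)²/1.96 + 9.8 × -0.8572) = 0.472 × (12.45 + (-8.400)) = 0.472 × 4.051 = 1.912 N.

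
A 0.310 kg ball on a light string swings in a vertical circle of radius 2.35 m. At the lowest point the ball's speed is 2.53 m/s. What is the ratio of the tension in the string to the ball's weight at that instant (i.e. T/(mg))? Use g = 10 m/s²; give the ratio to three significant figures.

1.27

At the bottom, T − mg = mv²/r, so T = m(v²/r + g) and T/(mg) = v²/(rg) + 1 = (2.53)²/(2.35 × 10.0) + 1 = 0.2724 + 1 = 1.272.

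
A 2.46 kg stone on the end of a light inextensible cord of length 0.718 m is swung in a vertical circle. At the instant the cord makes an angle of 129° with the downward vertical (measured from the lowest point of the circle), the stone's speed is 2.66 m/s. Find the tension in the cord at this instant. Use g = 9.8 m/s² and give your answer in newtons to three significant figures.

Take the radial direction toward the centre of the circle as positive. The component of the weight along the string toward the centre is −mg cos φ (φ measured from the bottom), so Newton's second law along the string gives T − mg cos φ = m v²/r.
cos 129° = -0.6293, so T = m(v²/r + g cos φ) = 2.46 × ((2.66)²/0.718 + 9.8 × -0.6293) = 2.46 × (9.855 + (-6.167)) = 2.46 × 3.687 = 9.071 N.

9.07 N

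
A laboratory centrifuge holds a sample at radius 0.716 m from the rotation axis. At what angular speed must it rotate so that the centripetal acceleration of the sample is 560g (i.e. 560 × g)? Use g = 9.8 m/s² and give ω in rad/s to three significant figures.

87.5 rad/s

Centripetal acceleration a_c = ω²r. Setting ω²r = 560g:
ω = √(560g / r) = √(560 × 9.8 / 0.716) = √7665 = 87.55 rad/s.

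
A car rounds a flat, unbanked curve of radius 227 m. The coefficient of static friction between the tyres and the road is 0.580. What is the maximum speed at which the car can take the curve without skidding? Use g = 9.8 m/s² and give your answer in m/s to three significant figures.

On a flat curve, static friction is the only horizontal force, so it must supply the full centripetal force: μ_s m g = m v²/r.
Mass cancels: v_max = √(μ_s g r) = √(0.580 × 9.8 × 227) = √1290 = 35.92 m/s.

35.9 m/s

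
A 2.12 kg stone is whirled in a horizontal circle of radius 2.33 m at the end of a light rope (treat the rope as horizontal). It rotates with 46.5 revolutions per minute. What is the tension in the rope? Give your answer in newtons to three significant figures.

117 N

ω = 46.5 rev/min × 2π/60 = 4.869 rad/s, so v = ωr = 4.869 × 2.33 = 11.35 m/s.
The tension is the only horizontal force, so it supplies the full centripetal force: T = m v²/r = 2.12 × (11.35)²/2.33 = 2.12 × 128.7/2.33 = 117.1 N.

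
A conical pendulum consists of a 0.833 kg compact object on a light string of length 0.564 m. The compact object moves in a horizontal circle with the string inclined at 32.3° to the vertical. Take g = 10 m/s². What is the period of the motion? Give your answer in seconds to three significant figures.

1.37 s

r = L sinθ = 0.3014 m. From T sinθ = mω²r and T cosθ = mg: tanθ = ω²r/g, so ω² = g tanθ / r = g/(L cosθ).
ω = √(g/(L cosθ)) = √(10.0/(0.564 × 0.8453)) = √20.98 = 4.580 rad/s.
Period = 2π/ω = 1.372 s.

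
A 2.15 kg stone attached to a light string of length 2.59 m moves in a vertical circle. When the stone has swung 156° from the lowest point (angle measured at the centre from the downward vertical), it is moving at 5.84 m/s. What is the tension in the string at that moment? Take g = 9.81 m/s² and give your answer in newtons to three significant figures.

Take the radial direction toward the centre of the circle as positive. The component of the weight along the string toward the centre is −mg cos φ (φ measured from the bottom), so Newton's second law along the string gives T − mg cos φ = m v²/r.
cos 156° = -0.9135, so T = m(v²/r + g cos φ) = 2.15 × ((5.84)²/2.59 + 9.81 × -0.9135) = 2.15 × (13.17 + (-8.962)) = 2.15 × 4.206 = 9.044 N.

9.04 N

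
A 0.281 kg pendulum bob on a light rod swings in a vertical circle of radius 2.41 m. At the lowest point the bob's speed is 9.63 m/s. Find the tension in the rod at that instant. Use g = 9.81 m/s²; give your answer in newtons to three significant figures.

13.6 N

At the lowest point, T points up (toward the centre) and the weight mg points down (away from the centre), so the net inward force is T − mg = mv²/r.
T = m(v²/r + g) = 0.281 × ((9.63)²/2.41 + 9.81) = 0.281 × (38.48 + 9.81) = 0.281 × 48.29 = 13.57 N.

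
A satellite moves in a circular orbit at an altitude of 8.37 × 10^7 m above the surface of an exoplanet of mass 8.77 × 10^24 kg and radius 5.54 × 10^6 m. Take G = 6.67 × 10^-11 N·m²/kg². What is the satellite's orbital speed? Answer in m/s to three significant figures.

2560 m/s

Orbital radius r = R + h = 5.54 × 10^6 + 8.37 × 10^7 = 8.924 × 10^7 m.
Gravity supplies the centripetal force: G M m / r² = m v² / r, so v = √(GM/r).
v = √(6.67 × 10^-11 × 8.77 × 10^24 / 8.924 × 10^7) = √(6.555 × 10^6) = 2560 m/s.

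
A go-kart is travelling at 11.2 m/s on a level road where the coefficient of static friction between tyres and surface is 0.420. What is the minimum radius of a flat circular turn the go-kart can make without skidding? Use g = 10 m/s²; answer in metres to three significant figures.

At the limit, μ_s m g = m v²/r, so r_min = v²/(μ_s g) = (11.2)²/(0.420 × 10.0) = 125.4/4.200 = 29.87 m.

29.9 m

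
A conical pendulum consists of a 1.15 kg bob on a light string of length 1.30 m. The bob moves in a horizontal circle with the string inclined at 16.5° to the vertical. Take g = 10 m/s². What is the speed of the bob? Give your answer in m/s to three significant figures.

1.05 m/s

The radius of the circle is r = L sinθ = 1.30 × sin 16.5° = 0.3692 m.
Horizontally T sinθ = mv²/r and vertically T cosθ = mg, so tanθ = v²/(rg).
v = √(r g tanθ) = √(0.3692 × 10.0 × 0.2962) = √1.094 = 1.046 m/s.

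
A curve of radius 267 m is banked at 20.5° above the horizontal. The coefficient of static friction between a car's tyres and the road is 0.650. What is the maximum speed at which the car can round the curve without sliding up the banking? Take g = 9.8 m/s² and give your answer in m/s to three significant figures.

59.5 m/s

At the maximum speed, friction acts down the slope at its limiting value f = μN. Radially (horizontal, toward centre): N sinθ + μN cosθ = mv²/r. Vertically: N cosθ − μN sinθ = mg.
Dividing: v² = r g (sinθ + μcosθ)/(cosθ − μsinθ).
sinθ + μcosθ = 0.3502 + 0.650×0.9367 = 0.9590; cosθ − μsinθ = 0.9367 − 0.650×0.3502 = 0.7090.
v² = 267 × 9.8 × 0.9590/0.7090 = 3539 m²/s², so v = 59.49 m/s.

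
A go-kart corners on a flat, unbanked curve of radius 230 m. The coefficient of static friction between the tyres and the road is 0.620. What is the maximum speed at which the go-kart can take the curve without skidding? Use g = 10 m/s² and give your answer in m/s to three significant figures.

Friction provides the centripetal force on a flat curve. At maximum speed it is at its limiting value: μ_s m g = m v²/r.
Mass cancels: v_max = √(μ_s g r) = √(0.620 × 10.0 × 230) = √1426 = 37.76 m/s.

37.8 m/s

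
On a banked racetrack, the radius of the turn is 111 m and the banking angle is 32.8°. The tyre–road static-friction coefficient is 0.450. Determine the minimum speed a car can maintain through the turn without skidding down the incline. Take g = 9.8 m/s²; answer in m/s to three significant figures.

At the minimum speed, friction acts up the slope at its limiting value f = μN. Radially (horizontal, toward centre): N sinθ − μN cosθ = mv²/r. Vertically: N cosθ + μN sinθ = mg.
Dividing: v² = r g (sinθ − μcosθ)/(cosθ + μsinθ).
sinθ − μcosθ = 0.5417 − 0.450×0.8406 = 0.1635; cosθ + μsinθ = 0.8406 + 0.450×0.5417 = 1.084.
v² = 111 × 9.8 × 0.1635/1.084 = 164.0 m²/s², so v = 12.81 m/s.

12.8 m/s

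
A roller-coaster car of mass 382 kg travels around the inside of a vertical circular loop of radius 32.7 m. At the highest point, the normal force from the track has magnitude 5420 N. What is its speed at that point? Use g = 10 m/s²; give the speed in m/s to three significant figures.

At the top, N + mg = mv²/r, so v = √(r(N/m + g)) = √(32.7 × (5420/382 + 10.0)) = √(32.7 × 24.19) = √791.0 = 28.12 m/s.

28.1 m/s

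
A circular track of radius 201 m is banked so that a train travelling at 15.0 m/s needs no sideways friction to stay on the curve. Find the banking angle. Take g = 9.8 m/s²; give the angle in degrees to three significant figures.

6.52°

With no friction, the horizontal component of the normal force provides the centripetal force: N sinθ = mv²/r, while N cosθ = mg vertically.
Dividing: tanθ = v²/(r g) = (15.0)²/(201 × 9.8) = 225.0/1970 = 0.1142.
θ = arctan(0.1142) = 6.516°.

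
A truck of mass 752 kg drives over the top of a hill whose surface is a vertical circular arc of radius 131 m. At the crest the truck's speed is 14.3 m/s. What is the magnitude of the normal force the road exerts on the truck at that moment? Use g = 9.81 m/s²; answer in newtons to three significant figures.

6200 N

At the crest the centripetal acceleration points downward (toward the centre of the arc), so mg − N = mv²/r.
N = m(g − v²/r) = 752 × (9.81 − (14.3)²/131) = 752 × (9.81 − 1.561) = 752 × 8.249 = 6203 N.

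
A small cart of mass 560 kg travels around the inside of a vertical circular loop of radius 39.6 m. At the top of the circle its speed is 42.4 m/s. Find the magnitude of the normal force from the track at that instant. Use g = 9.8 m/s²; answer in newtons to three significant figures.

At the top, both N and the weight mg point inward (toward the centre), so N + mg = mv²/r.
N = m(v²/r − g) = 560 × ((42.4)²/39.6 − 9.8) = 560 × (45.40 − 9.8) = 560 × 35.60 = 19930 N.

19900 N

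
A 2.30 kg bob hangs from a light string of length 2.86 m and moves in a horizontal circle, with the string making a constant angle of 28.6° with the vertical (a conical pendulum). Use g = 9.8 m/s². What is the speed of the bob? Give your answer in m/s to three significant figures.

The radius of the circle is r = L sinθ = 2.86 × sin 28.6° = 1.369 m.
Horizontally T sinθ = mv²/r and vertically T cosθ = mg, so tanθ = v²/(rg).
v = √(r g tanθ) = √(1.369 × 9.8 × 0.5452) = √7.315 = 2.705 m/s.

2.70 m/s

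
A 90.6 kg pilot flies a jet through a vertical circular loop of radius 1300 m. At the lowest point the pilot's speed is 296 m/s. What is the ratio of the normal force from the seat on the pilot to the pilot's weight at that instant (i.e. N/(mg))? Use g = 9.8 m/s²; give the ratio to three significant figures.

7.88

At the bottom, N − mg = mv²/r, so N = m(v²/r + g) and N/(mg) = v²/(rg) + 1 = (296)²/(1300 × 9.8) + 1 = 6.877 + 1 = 7.877.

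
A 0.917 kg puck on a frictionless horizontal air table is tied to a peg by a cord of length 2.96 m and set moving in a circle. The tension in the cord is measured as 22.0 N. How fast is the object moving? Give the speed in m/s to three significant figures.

8.43 m/s

T = m v²/r ⇒ v = √(T r / m) = √(22.0 × 2.96 / 0.917) = √71.01 = 8.427 m/s.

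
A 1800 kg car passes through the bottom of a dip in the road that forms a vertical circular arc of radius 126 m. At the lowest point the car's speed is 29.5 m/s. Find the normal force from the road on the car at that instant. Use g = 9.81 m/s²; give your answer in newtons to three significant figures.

30100 N

At the lowest point, N points up (toward the centre) and the weight mg points down (away from the centre), so the net inward force is N − mg = mv²/r.
N = m(v²/r + g) = 1800 × ((29.5)²/126 + 9.81) = 1800 × (6.907 + 9.81) = 1800 × 16.72 = 30090 N.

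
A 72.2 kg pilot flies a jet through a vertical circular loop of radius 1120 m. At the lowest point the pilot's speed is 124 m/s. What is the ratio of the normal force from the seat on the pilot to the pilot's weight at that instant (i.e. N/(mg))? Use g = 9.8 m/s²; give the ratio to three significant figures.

At the bottom, N − mg = mv²/r, so N = m(v²/r + g) and N/(mg) = v²/(rg) + 1 = (124)²/(1120 × 9.8) + 1 = 1.401 + 1 = 2.401.

2.40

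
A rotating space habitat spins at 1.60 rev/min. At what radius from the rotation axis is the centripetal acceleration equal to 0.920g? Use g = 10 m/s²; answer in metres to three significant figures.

328 m

ω = 1.60 rev/min × 2π/60 = 0.1676 rad/s.
a_c = ω²r = 0.920g ⇒ r = 0.920 × 10.0 / (0.1676)² = 9.200/0.02807 = 327.7 m.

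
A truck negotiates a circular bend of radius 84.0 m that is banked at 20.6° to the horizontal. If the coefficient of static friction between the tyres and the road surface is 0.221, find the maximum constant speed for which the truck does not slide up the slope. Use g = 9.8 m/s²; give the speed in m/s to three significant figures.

23.1 m/s

At the maximum speed, friction acts down the slope at its limiting value f = μN. Radially (horizontal, toward centre): N sinθ + μN cosθ = mv²/r. Vertically: N cosθ − μN sinθ = mg.
Dividing: v² = r g (sinθ + μcosθ)/(cosθ − μsinθ).
sinθ + μcosθ = 0.3518 + 0.221×0.9361 = 0.5587; cosθ − μsinθ = 0.9361 − 0.221×0.3518 = 0.8583.
v² = 84.0 × 9.8 × 0.5587/0.8583 = 535.9 m²/s², so v = 23.15 m/s.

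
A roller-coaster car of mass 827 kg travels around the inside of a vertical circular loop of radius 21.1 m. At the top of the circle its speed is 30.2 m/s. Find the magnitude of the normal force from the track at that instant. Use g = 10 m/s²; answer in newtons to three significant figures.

27500 N

At the top, both N and the weight mg point inward (toward the centre), so N + mg = mv²/r.
N = m(v²/r − g) = 827 × ((30.2)²/21.1 − 10.0) = 827 × (43.22 − 10.0) = 827 × 33.22 = 27480 N.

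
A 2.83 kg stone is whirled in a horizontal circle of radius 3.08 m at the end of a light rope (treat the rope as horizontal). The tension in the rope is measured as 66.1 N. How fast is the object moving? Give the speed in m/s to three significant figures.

T = m v²/r ⇒ v = √(T r / m) = √(66.1 × 3.08 / 2.83) = √71.94 = 8.482 m/s.

8.48 m/s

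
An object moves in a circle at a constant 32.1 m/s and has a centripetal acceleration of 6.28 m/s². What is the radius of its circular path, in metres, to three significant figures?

164 m

a_c = v²/r ⇒ r = v²/a_c = (32.1)²/6.28 = 1030/6.28 = 164.1 m.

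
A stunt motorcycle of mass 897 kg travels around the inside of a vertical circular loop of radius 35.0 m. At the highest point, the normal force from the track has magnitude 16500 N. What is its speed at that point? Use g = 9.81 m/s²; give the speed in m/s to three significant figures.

31.4 m/s

At the top, N + mg = mv²/r, so v = √(r(N/m + g)) = √(35.0 × (16500/897 + 9.81)) = √(35.0 × 28.20) = √987.2 = 31.42 m/s.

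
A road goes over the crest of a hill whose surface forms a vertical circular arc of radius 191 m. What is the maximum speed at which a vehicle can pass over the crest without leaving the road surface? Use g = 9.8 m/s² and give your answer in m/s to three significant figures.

43.3 m/s

At the crest the centre of the circle is below the vehicle, so the net downward (centripetal) force is mg − N = mv²/r.
The vehicle leaves the road when N → 0, giving v_max = √(g r) = √(9.8 × 191) = 43.26 m/s.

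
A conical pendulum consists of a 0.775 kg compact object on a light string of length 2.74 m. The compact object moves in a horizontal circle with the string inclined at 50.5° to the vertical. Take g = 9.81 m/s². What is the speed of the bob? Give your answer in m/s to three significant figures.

The radius of the circle is r = L sinθ = 2.74 × sin 50.5° = 2.114 m.
Horizontally T sinθ = mv²/r and vertically T cosθ = mg, so tanθ = v²/(rg).
v = √(r g tanθ) = √(2.114 × 9.81 × 1.213) = √25.16 = 5.016 m/s.

5.02 m/s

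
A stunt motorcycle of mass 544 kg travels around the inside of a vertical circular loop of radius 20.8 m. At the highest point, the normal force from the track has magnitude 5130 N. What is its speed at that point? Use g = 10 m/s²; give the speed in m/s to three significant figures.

20.1 m/s

At the top, N + mg = mv²/r, so v = √(r(N/m + g)) = √(20.8 × (5130/544 + 10.0)) = √(20.8 × 19.43) = √404.1 = 20.10 m/s.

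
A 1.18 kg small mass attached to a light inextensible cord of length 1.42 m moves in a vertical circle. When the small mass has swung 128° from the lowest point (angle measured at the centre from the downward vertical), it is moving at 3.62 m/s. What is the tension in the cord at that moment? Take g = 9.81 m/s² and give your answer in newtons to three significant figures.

Take the radial direction toward the centre of the circle as positive. The component of the weight along the string toward the centre is −mg cos φ (φ measured from the bottom), so Newton's second law along the string gives T − mg cos φ = m v²/r.
cos 128° = -0.6157, so T = m(v²/r + g cos φ) = 1.18 × ((3.62)²/1.42 + 9.81 × -0.6157) = 1.18 × (9.228 + (-6.040)) = 1.18 × 3.189 = 3.763 N.

3.76 N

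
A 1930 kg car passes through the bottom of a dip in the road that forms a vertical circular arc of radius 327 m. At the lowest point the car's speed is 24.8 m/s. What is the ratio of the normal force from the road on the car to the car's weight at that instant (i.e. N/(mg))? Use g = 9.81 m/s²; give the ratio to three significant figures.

At the bottom, N − mg = mv²/r, so N = m(v²/r + g) and N/(mg) = v²/(rg) + 1 = (24.8)²/(327 × 9.81) + 1 = 0.1917 + 1 = 1.192.

1.19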